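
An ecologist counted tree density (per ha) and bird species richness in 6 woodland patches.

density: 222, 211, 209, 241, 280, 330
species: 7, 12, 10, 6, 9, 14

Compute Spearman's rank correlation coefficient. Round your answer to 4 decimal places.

0.0857

Rank density: 3, 2, 1, 4, 5, 6
Rank species: 2, 5, 4, 1, 3, 6
d = rank(density) − rank(species): 1, -3, -3, 3, 2, 0; Σd² = 32
ρ = 1 − 6Σd² / [n(n²−1)] = 1 − 6×32 / (6×35) = 1 − 192/210 ≈ 0.0857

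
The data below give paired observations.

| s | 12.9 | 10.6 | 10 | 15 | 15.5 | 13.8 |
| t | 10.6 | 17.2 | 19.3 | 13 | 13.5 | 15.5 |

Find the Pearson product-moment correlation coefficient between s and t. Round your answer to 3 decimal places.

n = 6, Σs = 77.8, Σt = 89.1, Σs² = 1034.46, Σt² = 1372.19, Σst = 1130.21
nΣst − ΣsΣt = 6781.26 − 6931.98 = -150.72
nΣs² − (Σs)² = 6206.76 − 6052.84 = 153.92; nΣt² − (Σt)² = 8233.14 − 7938.81 = 294.33
r = -150.72 / √(153.92 × 294.33) = -150.72 / 212.8457 ≈ -0.708

-0.708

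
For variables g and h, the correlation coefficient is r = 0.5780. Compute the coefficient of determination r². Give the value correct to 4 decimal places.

r² = (0.5780)² = 0.3341

0.3341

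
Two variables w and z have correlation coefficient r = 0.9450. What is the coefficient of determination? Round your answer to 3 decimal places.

0.893

r² = (0.9450)² = 0.893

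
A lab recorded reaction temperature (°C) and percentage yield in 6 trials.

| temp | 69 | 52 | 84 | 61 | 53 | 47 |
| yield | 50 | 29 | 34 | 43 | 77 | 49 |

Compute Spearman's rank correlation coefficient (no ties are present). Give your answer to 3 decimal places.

-0.029

Rank temp: 5, 2, 6, 4, 3, 1
Rank yield: 5, 1, 2, 3, 6, 4
d = rank(temp) − rank(yield): 0, 1, 4, 1, -3, -3; Σd² = 36
ρ = 1 − 6Σd² / [n(n²−1)] = 1 − 6×36 / (6×35) = 1 − 216/210 ≈ -0.029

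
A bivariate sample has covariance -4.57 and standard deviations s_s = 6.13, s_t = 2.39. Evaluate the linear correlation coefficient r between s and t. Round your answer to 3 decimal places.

-0.312

r = Cov(s,t) / (s_s · s_t) = -4.57 / (6.13 × 2.39)
  = -4.57 / 14.6507 ≈ -0.312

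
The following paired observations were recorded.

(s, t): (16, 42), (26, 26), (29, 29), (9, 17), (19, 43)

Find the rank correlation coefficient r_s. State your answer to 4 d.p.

Rank s: 2, 4, 5, 1, 3
Rank t: 4, 2, 3, 1, 5
d = rank(s) − rank(t): -2, 2, 2, 0, -2; Σd² = 16
ρ = 1 − 6Σd² / [n(n²−1)] = 1 − 6×16 / (5×24) = 1 − 96/120 ≈ 0.2000

0.2000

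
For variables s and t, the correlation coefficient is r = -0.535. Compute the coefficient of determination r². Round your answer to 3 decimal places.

0.286

r² = (-0.535)² = 0.286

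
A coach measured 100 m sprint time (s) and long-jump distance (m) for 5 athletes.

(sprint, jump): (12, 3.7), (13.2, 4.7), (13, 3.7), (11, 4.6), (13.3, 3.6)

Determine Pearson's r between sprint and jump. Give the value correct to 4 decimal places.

n = 5, Σx = 62.5, Σy = 20.3, Σx² = 785.13, Σy² = 83.59, Σxy = 253.02
nΣxy − ΣxΣy = 1265.1 − 1268.75 = -3.65
nΣx² − (Σx)² = 3925.65 − 3906.25 = 19.4; nΣy² − (Σy)² = 417.95 − 412.09 = 5.86
r = -3.65 / √(19.4 × 5.86) = -3.65 / 10.6623 ≈ -0.3423

-0.3423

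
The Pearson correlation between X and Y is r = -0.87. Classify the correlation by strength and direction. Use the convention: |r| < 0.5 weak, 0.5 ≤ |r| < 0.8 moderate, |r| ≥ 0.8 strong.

r = -0.87 < 0 so the relationship is negative.
|r| = 0.87, which falls in the strong range.

strong negative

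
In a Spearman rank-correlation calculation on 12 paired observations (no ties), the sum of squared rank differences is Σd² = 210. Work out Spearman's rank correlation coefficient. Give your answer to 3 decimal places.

ρ = 1 − 6Σd² / [n(n²−1)] = 1 − 6×210 / (12×143)
  = 1 − 1260/1716 = 1 − 0.7343 ≈ 0.266

0.266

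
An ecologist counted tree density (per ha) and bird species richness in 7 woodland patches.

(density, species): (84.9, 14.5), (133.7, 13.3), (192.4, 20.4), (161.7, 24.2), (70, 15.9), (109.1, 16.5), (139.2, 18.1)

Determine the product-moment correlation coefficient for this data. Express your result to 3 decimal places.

0.662

n = 7, Σx = 891, Σy = 122.9, Σx² = 124427.8, Σy² = 2241.61, Σxy = 16280.03
nΣxy − ΣxΣy = 113960.21 − 109503.9 = 4456.31
nΣx² − (Σx)² = 870994.6 − 793881 = 77113.6; nΣy² − (Σy)² = 15691.27 − 15104.41 = 586.86
r = 4456.31 / √(77113.6 × 586.86) = 4456.31 / 6727.1753 ≈ 0.662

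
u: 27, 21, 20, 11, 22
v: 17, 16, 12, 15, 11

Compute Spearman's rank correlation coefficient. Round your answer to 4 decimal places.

0.3000

Rank u: 5, 3, 2, 1, 4
Rank v: 5, 4, 2, 3, 1
d = rank(u) − rank(v): 0, -1, 0, -2, 3; Σd² = 14
ρ = 1 − 6Σd² / [n(n²−1)] = 1 − 6×14 / (5×24) = 1 − 84/120 ≈ 0.3000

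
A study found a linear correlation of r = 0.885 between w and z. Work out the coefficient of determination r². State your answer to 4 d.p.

r² = (0.885)² = 0.7832

0.7832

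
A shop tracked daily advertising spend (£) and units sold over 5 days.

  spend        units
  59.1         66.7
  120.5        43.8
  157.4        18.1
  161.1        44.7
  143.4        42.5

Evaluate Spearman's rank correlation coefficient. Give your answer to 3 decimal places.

Rank spend: 1, 2, 4, 5, 3
Rank units: 5, 3, 1, 4, 2
d = rank(spend) − rank(units): -4, -1, 3, 1, 1; Σd² = 28
ρ = 1 − 6Σd² / [n(n²−1)] = 1 − 6×28 / (5×24) = 1 − 168/120 ≈ -0.400

-0.400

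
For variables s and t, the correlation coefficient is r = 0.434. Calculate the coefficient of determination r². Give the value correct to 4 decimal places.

r² = (0.434)² = 0.1884

0.1884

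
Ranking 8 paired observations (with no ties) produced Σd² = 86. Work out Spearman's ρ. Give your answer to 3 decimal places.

-0.024

ρ = 1 − 6Σd² / [n(n²−1)] = 1 − 6×86 / (8×63)
  = 1 − 516/504 = 1 − 1.0238 ≈ -0.024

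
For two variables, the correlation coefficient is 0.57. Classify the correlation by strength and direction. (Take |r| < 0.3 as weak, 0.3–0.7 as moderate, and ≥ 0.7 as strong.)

moderate positive

r = 0.57 > 0 so the relationship is positive.
|r| = 0.57, which falls in the moderate range.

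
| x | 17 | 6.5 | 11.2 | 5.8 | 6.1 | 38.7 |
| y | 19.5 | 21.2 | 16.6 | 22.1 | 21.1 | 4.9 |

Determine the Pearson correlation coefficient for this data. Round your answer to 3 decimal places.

n = 6, Σx = 85.3, Σy = 105.4, Σx² = 2025.23, Σy² = 2062.88, Σxy = 1101.74
nΣxy − ΣxΣy = 6610.44 − 8990.62 = -2380.18
nΣx² − (Σx)² = 12151.38 − 7276.09 = 4875.29; nΣy² − (Σy)² = 12377.28 − 11109.16 = 1268.12
r = -2380.18 / √(4875.29 × 1268.12) = -2380.18 / 2486.4539 ≈ -0.957

-0.957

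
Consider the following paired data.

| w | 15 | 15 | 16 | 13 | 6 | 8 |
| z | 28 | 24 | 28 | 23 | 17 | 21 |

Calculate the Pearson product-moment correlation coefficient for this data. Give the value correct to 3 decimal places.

n = 6, Σw = 73, Σz = 141, Σw² = 975, Σz² = 3403, Σwz = 1797
nΣwz − ΣwΣz = 10782 − 10293 = 489
nΣw² − (Σw)² = 5850 − 5329 = 521; nΣz² − (Σz)² = 20418 − 19881 = 537
r = 489 / √(521 × 537) = 489 / 528.9395 ≈ 0.924

0.924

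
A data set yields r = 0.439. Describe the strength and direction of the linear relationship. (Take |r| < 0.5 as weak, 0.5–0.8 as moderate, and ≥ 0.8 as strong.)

r = 0.439 > 0 so the relationship is positive.
|r| = 0.439, which falls in the weak range.

weak positive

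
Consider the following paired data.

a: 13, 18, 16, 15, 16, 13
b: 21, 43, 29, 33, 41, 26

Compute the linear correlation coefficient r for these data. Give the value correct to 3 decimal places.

n = 6, Σa = 91, Σb = 193, Σa² = 1399, Σb² = 6577, Σab = 3000
nΣab − ΣaΣb = 18000 − 17563 = 437
nΣa² − (Σa)² = 8394 − 8281 = 113; nΣb² − (Σb)² = 39462 − 37249 = 2213
r = 437 / √(113 × 2213) = 437 / 500.0690 ≈ 0.874

0.874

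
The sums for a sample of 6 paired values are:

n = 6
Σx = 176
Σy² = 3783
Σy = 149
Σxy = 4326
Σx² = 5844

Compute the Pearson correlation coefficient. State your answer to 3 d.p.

r = (nΣxy − ΣxΣy) / √[(nΣx² − (Σx)²)(nΣy² − (Σy)²)]
Numerator: 6×4326 − 176×149 = -268
Denominator: √[(35064 − 30976)(22698 − 22201)] = √[4088 × 497] = 1425.3898
r = -268 / 1425.3898 ≈ -0.188

-0.188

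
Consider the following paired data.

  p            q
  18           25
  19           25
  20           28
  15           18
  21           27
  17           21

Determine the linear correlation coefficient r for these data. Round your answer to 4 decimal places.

0.9515

n = 6, Σp = 110, Σq = 144, Σp² = 2040, Σq² = 3528, Σpq = 2679
nΣpq − ΣpΣq = 16074 − 15840 = 234
nΣp² − (Σp)² = 12240 − 12100 = 140; nΣq² − (Σq)² = 21168 − 20736 = 432
r = 234 / √(140 × 432) = 234 / 245.9268 ≈ 0.9515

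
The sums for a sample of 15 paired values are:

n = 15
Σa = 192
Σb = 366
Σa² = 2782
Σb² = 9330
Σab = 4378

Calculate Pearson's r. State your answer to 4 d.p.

-0.8521

r = (nΣab − ΣaΣb) / √[(nΣa² − (Σa)²)(nΣb² − (Σb)²)]
Numerator: 15×4378 − 192×366 = -4602
Denominator: √[(41730 − 36864)(139950 − 133956)] = √[4866 × 5994] = 5400.6300
r = -4602 / 5400.6300 ≈ -0.8521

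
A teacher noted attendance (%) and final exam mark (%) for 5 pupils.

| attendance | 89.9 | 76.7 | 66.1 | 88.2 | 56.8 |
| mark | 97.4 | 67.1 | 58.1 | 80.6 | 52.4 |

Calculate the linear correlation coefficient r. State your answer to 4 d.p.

n = 5, Σx = 377.7, Σy = 355.6, Σx² = 29339.59, Σy² = 26606.9, Σxy = 27828.48
nΣxy − ΣxΣy = 139142.4 − 134310.12 = 4832.28
nΣx² − (Σx)² = 146697.95 − 142657.29 = 4040.66; nΣy² − (Σy)² = 133034.5 − 126451.36 = 6583.14
r = 4832.28 / √(4040.66 × 6583.14) = 4832.28 / 5157.5411 ≈ 0.9369

0.9369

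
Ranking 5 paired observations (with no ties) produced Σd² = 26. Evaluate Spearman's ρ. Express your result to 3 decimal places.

ρ = 1 − 6Σd² / [n(n²−1)] = 1 − 6×26 / (5×24)
  = 1 − 156/120 = 1 − 1.3000 ≈ -0.300

-0.300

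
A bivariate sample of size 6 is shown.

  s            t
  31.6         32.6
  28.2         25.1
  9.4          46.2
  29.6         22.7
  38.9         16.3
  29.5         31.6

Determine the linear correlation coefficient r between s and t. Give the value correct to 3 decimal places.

n = 6, Σs = 167.2, Σt = 174.5, Σs² = 5141.78, Σt² = 5606.75, Σst = 4410.45
nΣst − ΣsΣt = 26462.7 − 29176.4 = -2713.7
nΣs² − (Σs)² = 30850.68 − 27955.84 = 2894.84; nΣt² − (Σt)² = 33640.5 − 30450.25 = 3190.25
r = -2713.7 / √(2894.84 × 3190.25) = -2713.7 / 3038.9576 ≈ -0.893

-0.893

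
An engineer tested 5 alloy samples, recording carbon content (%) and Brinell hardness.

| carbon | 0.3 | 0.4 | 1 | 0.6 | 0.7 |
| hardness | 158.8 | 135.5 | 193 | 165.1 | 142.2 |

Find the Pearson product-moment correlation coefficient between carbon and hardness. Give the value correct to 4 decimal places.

0.6763

n = 5, Σx = 3, Σy = 794.6, Σx² = 2.1, Σy² = 128305.54, Σxy = 493.44
nΣxy − ΣxΣy = 2467.2 − 2383.8 = 83.4
nΣx² − (Σx)² = 10.5 − 9 = 1.5; nΣy² − (Σy)² = 641527.7 − 631389.16 = 10138.54
r = 83.4 / √(1.5 × 10138.54) = 83.4 / 123.3199 ≈ 0.6763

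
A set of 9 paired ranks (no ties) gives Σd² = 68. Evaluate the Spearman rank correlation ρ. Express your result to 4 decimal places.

0.4333

ρ = 1 − 6Σd² / [n(n²−1)] = 1 − 6×68 / (9×80)
  = 1 − 408/720 = 1 − 0.56667 ≈ 0.4333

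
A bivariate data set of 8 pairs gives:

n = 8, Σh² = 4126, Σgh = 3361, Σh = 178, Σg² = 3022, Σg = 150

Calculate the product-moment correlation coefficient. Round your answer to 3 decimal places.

r = (nΣgh − ΣgΣh) / √[(nΣg² − (Σg)²)(nΣh² − (Σh)²)]
Numerator: 8×3361 − 150×178 = 188
Denominator: √[(24176 − 22500)(33008 − 31684)] = √[1676 × 1324] = 1489.6389
r = 188 / 1489.6389 ≈ 0.126

0.126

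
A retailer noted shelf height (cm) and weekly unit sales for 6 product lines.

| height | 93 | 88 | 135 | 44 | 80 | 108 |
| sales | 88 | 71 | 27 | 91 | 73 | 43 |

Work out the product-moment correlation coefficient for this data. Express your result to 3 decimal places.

n = 6, Σx = 548, Σy = 393, Σx² = 54618, Σy² = 28973, Σxy = 32565
nΣxy − ΣxΣy = 195390 − 215364 = -19974
nΣx² − (Σx)² = 327708 − 300304 = 27404; nΣy² − (Σy)² = 173838 − 154449 = 19389
r = -19974 / √(27404 × 19389) = -19974 / 23050.7301 ≈ -0.867

-0.867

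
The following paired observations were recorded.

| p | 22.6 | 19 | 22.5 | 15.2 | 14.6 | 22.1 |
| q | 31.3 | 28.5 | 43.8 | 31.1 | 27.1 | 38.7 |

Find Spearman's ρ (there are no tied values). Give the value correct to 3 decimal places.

0.771

Rank p: 6, 3, 5, 2, 1, 4
Rank q: 4, 2, 6, 3, 1, 5
d = rank(p) − rank(q): 2, 1, -1, -1, 0, -1; Σd² = 8
ρ = 1 − 6Σd² / [n(n²−1)] = 1 − 6×8 / (6×35) = 1 − 48/210 ≈ 0.771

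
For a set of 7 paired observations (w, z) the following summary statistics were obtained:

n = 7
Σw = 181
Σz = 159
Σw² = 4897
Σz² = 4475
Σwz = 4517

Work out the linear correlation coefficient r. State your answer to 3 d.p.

r = (nΣwz − ΣwΣz) / √[(nΣw² − (Σw)²)(nΣz² − (Σz)²)]
Numerator: 7×4517 − 181×159 = 2840
Denominator: √[(34279 − 32761)(31325 − 25281)] = √[1518 × 6044] = 3028.9919
r = 2840 / 3028.9919 ≈ 0.938

0.938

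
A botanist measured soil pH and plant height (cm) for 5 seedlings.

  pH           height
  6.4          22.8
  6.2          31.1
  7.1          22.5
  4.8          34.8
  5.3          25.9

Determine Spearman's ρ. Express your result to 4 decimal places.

Rank pH: 4, 3, 5, 1, 2
Rank height: 2, 4, 1, 5, 3
d = rank(pH) − rank(height): 2, -1, 4, -4, -1; Σd² = 38
ρ = 1 − 6Σd² / [n(n²−1)] = 1 − 6×38 / (5×24) = 1 − 228/120 ≈ -0.9000

-0.9000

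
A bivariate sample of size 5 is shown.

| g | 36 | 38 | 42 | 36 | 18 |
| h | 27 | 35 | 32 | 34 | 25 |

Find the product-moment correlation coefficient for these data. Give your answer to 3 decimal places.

0.724

n = 5, Σg = 170, Σh = 153, Σg² = 6124, Σh² = 4759, Σgh = 5320
nΣgh − ΣgΣh = 26600 − 26010 = 590
nΣg² − (Σg)² = 30620 − 28900 = 1720; nΣh² − (Σh)² = 23795 − 23409 = 386
r = 590 / √(1720 × 386) = 590 / 814.8129 ≈ 0.724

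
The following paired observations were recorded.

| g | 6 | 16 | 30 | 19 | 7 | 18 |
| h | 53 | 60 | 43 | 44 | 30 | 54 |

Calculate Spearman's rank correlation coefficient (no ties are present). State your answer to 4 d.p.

-0.1429

Rank g: 1, 3, 6, 5, 2, 4
Rank h: 4, 6, 2, 3, 1, 5
d = rank(g) − rank(h): -3, -3, 4, 2, 1, -1; Σd² = 40
ρ = 1 − 6Σd² / [n(n²−1)] = 1 − 6×40 / (6×35) = 1 − 240/210 ≈ -0.1429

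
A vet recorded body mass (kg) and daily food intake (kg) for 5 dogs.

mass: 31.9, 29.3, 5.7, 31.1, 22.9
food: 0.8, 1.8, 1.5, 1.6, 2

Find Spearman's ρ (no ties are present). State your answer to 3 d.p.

-0.400

Rank mass: 5, 3, 1, 4, 2
Rank food: 1, 4, 2, 3, 5
d = rank(mass) − rank(food): 4, -1, -1, 1, -3; Σd² = 28
ρ = 1 − 6Σd² / [n(n²−1)] = 1 − 6×28 / (5×24) = 1 − 168/120 ≈ -0.400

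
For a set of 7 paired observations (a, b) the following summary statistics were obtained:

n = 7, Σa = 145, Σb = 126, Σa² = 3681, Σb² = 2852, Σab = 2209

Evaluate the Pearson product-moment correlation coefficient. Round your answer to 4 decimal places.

r = (nΣab − ΣaΣb) / √[(nΣa² − (Σa)²)(nΣb² − (Σb)²)]
Numerator: 7×2209 − 145×126 = -2807
Denominator: √[(25767 − 21025)(19964 − 15876)] = √[4742 × 4088] = 4402.8736
r = -2807 / 4402.8736 ≈ -0.6375

-0.6375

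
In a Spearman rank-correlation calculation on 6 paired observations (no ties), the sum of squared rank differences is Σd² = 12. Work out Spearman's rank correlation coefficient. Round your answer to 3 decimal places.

0.657

ρ = 1 − 6Σd² / [n(n²−1)] = 1 − 6×12 / (6×35)
  = 1 − 72/210 = 1 − 0.3429 ≈ 0.657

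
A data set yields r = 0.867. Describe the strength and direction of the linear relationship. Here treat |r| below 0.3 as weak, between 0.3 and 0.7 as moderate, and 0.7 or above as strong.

strong positive

r = 0.867 > 0 so the relationship is positive.
|r| = 0.867, which falls in the strong range.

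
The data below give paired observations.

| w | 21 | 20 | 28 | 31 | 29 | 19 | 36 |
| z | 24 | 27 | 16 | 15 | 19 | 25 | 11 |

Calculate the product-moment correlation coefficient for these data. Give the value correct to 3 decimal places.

-0.971

n = 7, Σw = 184, Σz = 137, Σw² = 5084, Σz² = 2893, Σwz = 3379
nΣwz − ΣwΣz = 23653 − 25208 = -1555
nΣw² − (Σw)² = 35588 − 33856 = 1732; nΣz² − (Σz)² = 20251 − 18769 = 1482
r = -1555 / √(1732 × 1482) = -1555 / 1602.1311 ≈ -0.971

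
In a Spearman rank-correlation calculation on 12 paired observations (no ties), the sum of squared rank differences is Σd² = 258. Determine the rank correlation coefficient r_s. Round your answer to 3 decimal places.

ρ = 1 − 6Σd² / [n(n²−1)] = 1 − 6×258 / (12×143)
  = 1 − 1548/1716 = 1 − 0.9021 ≈ 0.098

0.098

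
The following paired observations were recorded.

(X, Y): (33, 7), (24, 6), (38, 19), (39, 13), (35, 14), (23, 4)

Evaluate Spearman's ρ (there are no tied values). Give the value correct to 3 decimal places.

0.829

Rank X: 3, 2, 5, 6, 4, 1
Rank Y: 3, 2, 6, 4, 5, 1
d = rank(X) − rank(Y): 0, 0, -1, 2, -1, 0; Σd² = 6
ρ = 1 − 6Σd² / [n(n²−1)] = 1 − 6×6 / (6×35) = 1 − 36/210 ≈ 0.829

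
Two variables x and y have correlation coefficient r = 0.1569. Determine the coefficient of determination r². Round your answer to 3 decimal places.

r² = (0.1569)² = 0.025

0.025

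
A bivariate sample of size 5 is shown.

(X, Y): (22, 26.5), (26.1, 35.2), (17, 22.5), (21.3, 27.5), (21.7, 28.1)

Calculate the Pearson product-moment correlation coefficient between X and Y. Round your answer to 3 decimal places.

n = 5, ΣX = 108.1, ΣY = 139.8, ΣX² = 2378.79, ΣY² = 3993.4, ΣXY = 3079.74
nΣXY − ΣXΣY = 15398.7 − 15112.38 = 286.32
nΣX² − (ΣX)² = 11893.95 − 11685.61 = 208.34; nΣY² − (ΣY)² = 19967 − 19544.04 = 422.96
r = 286.32 / √(208.34 × 422.96) = 286.32 / 296.8493 ≈ 0.965

0.965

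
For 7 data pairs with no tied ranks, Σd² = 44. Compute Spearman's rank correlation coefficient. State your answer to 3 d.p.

ρ = 1 − 6Σd² / [n(n²−1)] = 1 − 6×44 / (7×48)
  = 1 − 264/336 = 1 − 0.7857 ≈ 0.214

0.214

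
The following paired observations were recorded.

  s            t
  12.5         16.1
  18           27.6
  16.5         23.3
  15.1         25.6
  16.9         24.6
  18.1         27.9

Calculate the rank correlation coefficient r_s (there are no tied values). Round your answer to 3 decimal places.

Rank s: 1, 5, 3, 2, 4, 6
Rank t: 1, 5, 2, 4, 3, 6
d = rank(s) − rank(t): 0, 0, 1, -2, 1, 0; Σd² = 6
ρ = 1 − 6Σd² / [n(n²−1)] = 1 − 6×6 / (6×35) = 1 − 36/210 ≈ 0.829

0.829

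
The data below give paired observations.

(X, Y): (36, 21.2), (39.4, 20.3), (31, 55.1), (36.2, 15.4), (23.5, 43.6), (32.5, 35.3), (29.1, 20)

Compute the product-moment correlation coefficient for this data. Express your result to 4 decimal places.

n = 7, ΣX = 227.7, ΣY = 210.9, ΣX² = 7575.11, ΣY² = 7681.75, ΣXY = 6582.45
nΣXY − ΣXΣY = 46077.15 − 48021.93 = -1944.78
nΣX² − (ΣX)² = 53025.77 − 51847.29 = 1178.48; nΣY² − (ΣY)² = 53772.25 − 44478.81 = 9293.44
r = -1944.78 / √(1178.48 × 9293.44) = -1944.78 / 3309.4007 ≈ -0.5877

-0.5877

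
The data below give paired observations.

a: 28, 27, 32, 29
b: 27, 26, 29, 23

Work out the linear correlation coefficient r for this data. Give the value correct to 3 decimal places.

n = 4, Σa = 116, Σb = 105, Σa² = 3378, Σb² = 2775, Σab = 3053
nΣab − ΣaΣb = 12212 − 12180 = 32
nΣa² − (Σa)² = 13512 − 13456 = 56; nΣb² − (Σb)² = 11100 − 11025 = 75
r = 32 / √(56 × 75) = 32 / 64.8074 ≈ 0.494

0.494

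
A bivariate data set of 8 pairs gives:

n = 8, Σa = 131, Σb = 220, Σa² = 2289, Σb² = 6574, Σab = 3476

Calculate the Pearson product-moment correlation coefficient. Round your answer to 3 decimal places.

-0.461

r = (nΣab − ΣaΣb) / √[(nΣa² − (Σa)²)(nΣb² − (Σb)²)]
Numerator: 8×3476 − 131×220 = -1012
Denominator: √[(18312 − 17161)(52592 − 48400)] = √[1151 × 4192] = 2196.5864
r = -1012 / 2196.5864 ≈ -0.461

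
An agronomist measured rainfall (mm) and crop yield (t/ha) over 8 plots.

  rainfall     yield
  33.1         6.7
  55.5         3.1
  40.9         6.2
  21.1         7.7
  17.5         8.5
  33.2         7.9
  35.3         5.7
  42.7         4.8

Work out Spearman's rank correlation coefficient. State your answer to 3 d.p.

-0.905

Rank rainfall: 3, 8, 6, 2, 1, 4, 5, 7
Rank yield: 5, 1, 4, 6, 8, 7, 3, 2
d = rank(rainfall) − rank(yield): -2, 7, 2, -4, -7, -3, 2, 5; Σd² = 160
ρ = 1 − 6Σd² / [n(n²−1)] = 1 − 6×160 / (8×63) = 1 − 960/504 ≈ -0.905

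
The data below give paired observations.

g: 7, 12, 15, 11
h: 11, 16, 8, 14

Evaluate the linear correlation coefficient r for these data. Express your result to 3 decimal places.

n = 4, Σg = 45, Σh = 49, Σg² = 539, Σh² = 637, Σgh = 543
nΣgh − ΣgΣh = 2172 − 2205 = -33
nΣg² − (Σg)² = 2156 − 2025 = 131; nΣh² − (Σh)² = 2548 − 2401 = 147
r = -33 / √(131 × 147) = -33 / 138.7696 ≈ -0.238

-0.238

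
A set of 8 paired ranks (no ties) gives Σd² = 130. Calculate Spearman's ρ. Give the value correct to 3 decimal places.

-0.548

ρ = 1 − 6Σd² / [n(n²−1)] = 1 − 6×130 / (8×63)
  = 1 − 780/504 = 1 − 1.5476 ≈ -0.548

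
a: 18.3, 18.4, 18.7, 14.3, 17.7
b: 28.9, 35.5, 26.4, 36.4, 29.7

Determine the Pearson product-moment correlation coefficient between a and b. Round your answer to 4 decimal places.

n = 5, Σa = 87.4, Σb = 156.9, Σa² = 1540.92, Σb² = 4999.47, Σab = 2721.96
nΣab − ΣaΣb = 13609.8 − 13713.06 = -103.26
nΣa² − (Σa)² = 7704.6 − 7638.76 = 65.84; nΣb² − (Σb)² = 24997.35 − 24617.61 = 379.74
r = -103.26 / √(65.84 × 379.74) = -103.26 / 158.1205 ≈ -0.6530

-0.6530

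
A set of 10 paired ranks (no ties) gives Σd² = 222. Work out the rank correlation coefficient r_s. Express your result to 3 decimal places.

-0.345

ρ = 1 − 6Σd² / [n(n²−1)] = 1 − 6×222 / (10×99)
  = 1 − 1332/990 = 1 − 1.3455 ≈ -0.345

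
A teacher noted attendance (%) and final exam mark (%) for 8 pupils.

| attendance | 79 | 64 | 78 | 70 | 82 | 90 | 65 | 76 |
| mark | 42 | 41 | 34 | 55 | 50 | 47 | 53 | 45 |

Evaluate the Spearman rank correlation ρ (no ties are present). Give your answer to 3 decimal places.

-0.024

Rank attendance: 6, 1, 5, 3, 7, 8, 2, 4
Rank mark: 3, 2, 1, 8, 6, 5, 7, 4
d = rank(attendance) − rank(mark): 3, -1, 4, -5, 1, 3, -5, 0; Σd² = 86
ρ = 1 − 6Σd² / [n(n²−1)] = 1 − 6×86 / (8×63) = 1 − 516/504 ≈ -0.024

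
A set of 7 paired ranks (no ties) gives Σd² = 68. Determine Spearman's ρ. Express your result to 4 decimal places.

-0.2143

ρ = 1 − 6Σd² / [n(n²−1)] = 1 − 6×68 / (7×48)
  = 1 − 408/336 = 1 − 1.21429 ≈ -0.2143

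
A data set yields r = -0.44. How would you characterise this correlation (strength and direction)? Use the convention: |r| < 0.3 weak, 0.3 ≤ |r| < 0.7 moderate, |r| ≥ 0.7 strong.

moderate negative

r = -0.44 < 0 so the relationship is negative.
|r| = 0.44, which falls in the moderate range.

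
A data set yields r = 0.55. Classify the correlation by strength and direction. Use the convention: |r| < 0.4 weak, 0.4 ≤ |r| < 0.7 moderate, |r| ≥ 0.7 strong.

r = 0.55 > 0 so the relationship is positive.
|r| = 0.55, which falls in the moderate range.

moderate positive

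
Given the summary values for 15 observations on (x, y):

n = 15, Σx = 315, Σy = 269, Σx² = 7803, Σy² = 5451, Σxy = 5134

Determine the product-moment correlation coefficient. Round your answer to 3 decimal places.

-0.597

r = (nΣxy − ΣxΣy) / √[(nΣx² − (Σx)²)(nΣy² − (Σy)²)]
Numerator: 15×5134 − 315×269 = -7725
Denominator: √[(117045 − 99225)(81765 − 72361)] = √[17820 × 9404] = 12945.2416
r = -7725 / 12945.2416 ≈ -0.597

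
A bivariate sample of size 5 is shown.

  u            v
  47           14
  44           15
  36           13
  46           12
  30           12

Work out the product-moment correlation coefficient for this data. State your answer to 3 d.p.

n = 5, Σu = 203, Σv = 66, Σu² = 8457, Σv² = 878, Σuv = 2698
nΣuv − ΣuΣv = 13490 − 13398 = 92
nΣu² − (Σu)² = 42285 − 41209 = 1076; nΣv² − (Σv)² = 4390 − 4356 = 34
r = 92 / √(1076 × 34) = 92 / 191.2694 ≈ 0.481

0.481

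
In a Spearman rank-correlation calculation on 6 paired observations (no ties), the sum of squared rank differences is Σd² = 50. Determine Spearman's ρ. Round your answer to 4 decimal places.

-0.4286

ρ = 1 − 6Σd² / [n(n²−1)] = 1 − 6×50 / (6×35)
  = 1 − 300/210 = 1 − 1.42857 ≈ -0.4286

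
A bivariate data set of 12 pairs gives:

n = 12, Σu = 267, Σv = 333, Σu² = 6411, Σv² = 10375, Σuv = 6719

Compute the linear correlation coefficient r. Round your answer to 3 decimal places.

r = (nΣuv − ΣuΣv) / √[(nΣu² − (Σu)²)(nΣv² − (Σv)²)]
Numerator: 12×6719 − 267×333 = -8283
Denominator: √[(76932 − 71289)(124500 − 110889)] = √[5643 × 13611] = 8763.9530
r = -8283 / 8763.9530 ≈ -0.945

-0.945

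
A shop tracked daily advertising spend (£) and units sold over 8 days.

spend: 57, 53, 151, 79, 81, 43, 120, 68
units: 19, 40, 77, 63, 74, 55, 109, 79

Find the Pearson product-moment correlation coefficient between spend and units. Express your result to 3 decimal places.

0.653

n = 8, Σx = 652, Σy = 516, Σx² = 62534, Σy² = 38482, Σxy = 46618
nΣxy − ΣxΣy = 372944 − 336432 = 36512
nΣx² − (Σx)² = 500272 − 425104 = 75168; nΣy² − (Σy)² = 307856 − 266256 = 41600
r = 36512 / √(75168 × 41600) = 36512 / 55919.4850 ≈ 0.653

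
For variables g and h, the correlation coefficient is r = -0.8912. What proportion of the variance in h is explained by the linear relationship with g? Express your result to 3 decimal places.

0.794

r² = (-0.8912)² = 0.794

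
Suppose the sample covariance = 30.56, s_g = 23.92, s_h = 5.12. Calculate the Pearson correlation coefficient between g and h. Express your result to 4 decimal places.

0.2495

r = Cov(g,h) / (s_g · s_h) = 30.56 / (23.92 × 5.12)
  = 30.56 / 122.4704 ≈ 0.2495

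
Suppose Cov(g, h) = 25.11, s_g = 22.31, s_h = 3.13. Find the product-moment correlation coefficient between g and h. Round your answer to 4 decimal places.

r = Cov(g,h) / (s_g · s_h) = 25.11 / (22.31 × 3.13)
  = 25.11 / 69.8303 ≈ 0.3596

0.3596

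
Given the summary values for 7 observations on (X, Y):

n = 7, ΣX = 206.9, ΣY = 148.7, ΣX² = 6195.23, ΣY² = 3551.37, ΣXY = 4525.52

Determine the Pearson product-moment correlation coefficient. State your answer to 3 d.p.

0.736

r = (nΣXY − ΣXΣY) / √[(nΣX² − (ΣX)²)(nΣY² − (ΣY)²)]
Numerator: 7×4525.52 − 206.9×148.7 = 912.61
Denominator: √[(43366.61 − 42807.61)(24859.59 − 22111.69)] = √[559 × 2747.9] = 1239.3854
r = 912.61 / 1239.3854 ≈ 0.736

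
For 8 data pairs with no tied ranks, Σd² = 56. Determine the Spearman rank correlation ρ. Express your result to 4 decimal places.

0.3333

ρ = 1 − 6Σd² / [n(n²−1)] = 1 − 6×56 / (8×63)
  = 1 − 336/504 = 1 − 0.66667 ≈ 0.3333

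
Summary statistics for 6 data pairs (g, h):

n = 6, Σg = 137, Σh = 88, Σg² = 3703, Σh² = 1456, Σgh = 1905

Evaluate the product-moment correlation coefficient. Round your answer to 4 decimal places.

-0.3384

r = (nΣgh − ΣgΣh) / √[(nΣg² − (Σg)²)(nΣh² − (Σh)²)]
Numerator: 6×1905 − 137×88 = -626
Denominator: √[(22218 − 18769)(8736 − 7744)] = √[3449 × 992] = 1849.7048
r = -626 / 1849.7048 ≈ -0.3384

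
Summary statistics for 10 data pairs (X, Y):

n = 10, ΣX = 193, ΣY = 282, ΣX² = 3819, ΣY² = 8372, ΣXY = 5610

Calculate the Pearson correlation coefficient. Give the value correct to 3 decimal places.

0.842

r = (nΣXY − ΣXΣY) / √[(nΣX² − (ΣX)²)(nΣY² − (ΣY)²)]
Numerator: 10×5610 − 193×282 = 1674
Denominator: √[(38190 − 37249)(83720 − 79524)] = √[941 × 4196] = 1987.0672
r = 1674 / 1987.0672 ≈ 0.842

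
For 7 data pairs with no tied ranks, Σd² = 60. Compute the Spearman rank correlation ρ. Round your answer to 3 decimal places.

-0.071

ρ = 1 − 6Σd² / [n(n²−1)] = 1 − 6×60 / (7×48)
  = 1 − 360/336 = 1 − 1.0714 ≈ -0.071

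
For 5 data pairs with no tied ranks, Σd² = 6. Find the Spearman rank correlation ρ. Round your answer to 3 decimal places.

ρ = 1 − 6Σd² / [n(n²−1)] = 1 − 6×6 / (5×24)
  = 1 − 36/120 = 1 − 0.3000 ≈ 0.700

0.700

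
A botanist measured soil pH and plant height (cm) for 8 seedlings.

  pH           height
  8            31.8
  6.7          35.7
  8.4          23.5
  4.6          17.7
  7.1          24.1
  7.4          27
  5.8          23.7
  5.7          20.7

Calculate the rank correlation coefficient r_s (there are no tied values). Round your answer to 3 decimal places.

0.500

Rank pH: 7, 4, 8, 1, 5, 6, 3, 2
Rank height: 7, 8, 3, 1, 5, 6, 4, 2
d = rank(pH) − rank(height): 0, -4, 5, 0, 0, 0, -1, 0; Σd² = 42
ρ = 1 − 6Σd² / [n(n²−1)] = 1 − 6×42 / (8×63) = 1 − 252/504 ≈ 0.500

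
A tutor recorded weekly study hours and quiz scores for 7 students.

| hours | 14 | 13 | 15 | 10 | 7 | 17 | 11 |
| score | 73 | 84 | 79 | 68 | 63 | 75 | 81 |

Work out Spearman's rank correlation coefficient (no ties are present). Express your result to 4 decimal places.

0.4286

Rank hours: 5, 4, 6, 2, 1, 7, 3
Rank score: 3, 7, 5, 2, 1, 4, 6
d = rank(hours) − rank(score): 2, -3, 1, 0, 0, 3, -3; Σd² = 32
ρ = 1 − 6Σd² / [n(n²−1)] = 1 − 6×32 / (7×48) = 1 − 192/336 ≈ 0.4286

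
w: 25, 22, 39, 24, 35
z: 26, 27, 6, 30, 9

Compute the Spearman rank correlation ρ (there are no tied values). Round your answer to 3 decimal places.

-0.900

Rank w: 3, 1, 5, 2, 4
Rank z: 3, 4, 1, 5, 2
d = rank(w) − rank(z): 0, -3, 4, -3, 2; Σd² = 38
ρ = 1 − 6Σd² / [n(n²−1)] = 1 − 6×38 / (5×24) = 1 − 228/120 ≈ -0.900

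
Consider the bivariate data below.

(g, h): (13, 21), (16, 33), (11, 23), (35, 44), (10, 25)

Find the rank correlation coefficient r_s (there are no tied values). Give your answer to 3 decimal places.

Rank g: 3, 4, 2, 5, 1
Rank h: 1, 4, 2, 5, 3
d = rank(g) − rank(h): 2, 0, 0, 0, -2; Σd² = 8
ρ = 1 − 6Σd² / [n(n²−1)] = 1 − 6×8 / (5×24) = 1 − 48/120 ≈ 0.600

0.600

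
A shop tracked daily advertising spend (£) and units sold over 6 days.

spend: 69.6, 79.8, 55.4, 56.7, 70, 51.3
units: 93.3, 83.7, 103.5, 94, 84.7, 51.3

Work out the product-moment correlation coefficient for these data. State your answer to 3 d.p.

n = 6, Σx = 382.8, Σy = 510.5, Σx² = 25027.94, Σy² = 45064.61, Σxy = 32797.33
nΣxy − ΣxΣy = 196783.98 − 195419.4 = 1364.58
nΣx² − (Σx)² = 150167.64 − 146535.84 = 3631.8; nΣy² − (Σy)² = 270387.66 − 260610.25 = 9777.41
r = 1364.58 / √(3631.8 × 9777.41) = 1364.58 / 5958.9930 ≈ 0.229

0.229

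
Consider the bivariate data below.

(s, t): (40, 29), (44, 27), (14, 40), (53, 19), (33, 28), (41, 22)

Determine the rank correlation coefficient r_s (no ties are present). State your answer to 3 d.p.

Rank s: 3, 5, 1, 6, 2, 4
Rank t: 5, 3, 6, 1, 4, 2
d = rank(s) − rank(t): -2, 2, -5, 5, -2, 2; Σd² = 66
ρ = 1 − 6Σd² / [n(n²−1)] = 1 − 6×66 / (6×35) = 1 − 396/210 ≈ -0.886

-0.886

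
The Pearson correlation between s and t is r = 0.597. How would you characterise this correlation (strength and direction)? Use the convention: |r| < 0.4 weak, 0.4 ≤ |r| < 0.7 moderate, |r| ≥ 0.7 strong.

r = 0.597 > 0 so the relationship is positive.
|r| = 0.597, which falls in the moderate range.

moderate positive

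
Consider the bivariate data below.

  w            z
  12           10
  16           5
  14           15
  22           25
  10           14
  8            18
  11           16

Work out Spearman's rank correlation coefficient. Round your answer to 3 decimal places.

Rank w: 4, 6, 5, 7, 2, 1, 3
Rank z: 2, 1, 4, 7, 3, 6, 5
d = rank(w) − rank(z): 2, 5, 1, 0, -1, -5, -2; Σd² = 60
ρ = 1 − 6Σd² / [n(n²−1)] = 1 − 6×60 / (7×48) = 1 − 360/336 ≈ -0.071

-0.071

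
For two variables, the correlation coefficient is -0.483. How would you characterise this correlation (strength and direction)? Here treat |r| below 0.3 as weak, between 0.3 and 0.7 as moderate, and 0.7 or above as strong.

moderate negative

r = -0.483 < 0 so the relationship is negative.
|r| = 0.483, which falls in the moderate range.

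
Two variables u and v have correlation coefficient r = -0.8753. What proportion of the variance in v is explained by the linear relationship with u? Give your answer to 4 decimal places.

r² = (-0.8753)² = 0.7662

0.7662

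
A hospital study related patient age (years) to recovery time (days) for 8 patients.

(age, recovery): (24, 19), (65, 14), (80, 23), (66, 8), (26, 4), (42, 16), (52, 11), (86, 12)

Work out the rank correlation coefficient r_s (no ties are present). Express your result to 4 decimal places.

Rank age: 1, 5, 7, 6, 2, 3, 4, 8
Rank recovery: 7, 5, 8, 2, 1, 6, 3, 4
d = rank(age) − rank(recovery): -6, 0, -1, 4, 1, -3, 1, 4; Σd² = 80
ρ = 1 − 6Σd² / [n(n²−1)] = 1 − 6×80 / (8×63) = 1 − 480/504 ≈ 0.0476

0.0476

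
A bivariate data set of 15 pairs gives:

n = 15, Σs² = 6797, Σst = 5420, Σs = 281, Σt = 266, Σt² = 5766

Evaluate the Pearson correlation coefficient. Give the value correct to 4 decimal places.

r = (nΣst − ΣsΣt) / √[(nΣs² − (Σs)²)(nΣt² − (Σt)²)]
Numerator: 15×5420 − 281×266 = 6554
Denominator: √[(101955 − 78961)(86490 − 70756)] = √[22994 × 15734] = 19020.7149
r = 6554 / 19020.7149 ≈ 0.3446

0.3446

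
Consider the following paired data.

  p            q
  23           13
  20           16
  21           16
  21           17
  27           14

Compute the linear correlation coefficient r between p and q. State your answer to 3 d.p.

-0.676

n = 5, Σp = 112, Σq = 76, Σp² = 2540, Σq² = 1166, Σpq = 1690
nΣpq − ΣpΣq = 8450 − 8512 = -62
nΣp² − (Σp)² = 12700 − 12544 = 156; nΣq² − (Σq)² = 5830 − 5776 = 54
r = -62 / √(156 × 54) = -62 / 91.7824 ≈ -0.676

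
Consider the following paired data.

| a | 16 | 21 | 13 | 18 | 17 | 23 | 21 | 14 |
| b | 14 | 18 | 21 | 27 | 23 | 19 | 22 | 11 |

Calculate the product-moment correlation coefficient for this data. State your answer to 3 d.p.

n = 8, Σa = 143, Σb = 155, Σa² = 2645, Σb² = 3185, Σab = 2805
nΣab − ΣaΣb = 22440 − 22165 = 275
nΣa² − (Σa)² = 21160 − 20449 = 711; nΣb² − (Σb)² = 25480 − 24025 = 1455
r = 275 / √(711 × 1455) = 275 / 1017.1062 ≈ 0.270

0.270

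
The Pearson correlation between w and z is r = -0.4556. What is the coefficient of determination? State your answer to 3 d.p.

r² = (-0.4556)² = 0.208

0.208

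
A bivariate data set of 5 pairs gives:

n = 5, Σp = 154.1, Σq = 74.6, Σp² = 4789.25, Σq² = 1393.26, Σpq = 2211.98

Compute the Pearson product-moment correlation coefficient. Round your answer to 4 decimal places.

r = (nΣpq − ΣpΣq) / √[(nΣp² − (Σp)²)(nΣq² − (Σq)²)]
Numerator: 5×2211.98 − 154.1×74.6 = -435.96
Denominator: √[(23946.25 − 23746.81)(6966.3 − 5565.16)] = √[199.44 × 1401.14] = 528.6240
r = -435.96 / 528.6240 ≈ -0.8247

-0.8247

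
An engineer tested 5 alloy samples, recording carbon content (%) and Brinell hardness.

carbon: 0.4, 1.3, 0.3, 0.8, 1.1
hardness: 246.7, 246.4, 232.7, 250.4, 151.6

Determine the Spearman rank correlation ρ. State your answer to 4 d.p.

-0.1000

Rank carbon: 2, 5, 1, 3, 4
Rank hardness: 4, 3, 2, 5, 1
d = rank(carbon) − rank(hardness): -2, 2, -1, -2, 3; Σd² = 22
ρ = 1 − 6Σd² / [n(n²−1)] = 1 − 6×22 / (5×24) = 1 − 132/120 ≈ -0.1000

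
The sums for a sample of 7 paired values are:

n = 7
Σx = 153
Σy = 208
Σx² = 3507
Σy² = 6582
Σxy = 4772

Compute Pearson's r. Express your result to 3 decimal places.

0.883

r = (nΣxy − ΣxΣy) / √[(nΣx² − (Σx)²)(nΣy² − (Σy)²)]
Numerator: 7×4772 − 153×208 = 1580
Denominator: √[(24549 − 23409)(46074 − 43264)] = √[1140 × 2810] = 1789.8045
r = 1580 / 1789.8045 ≈ 0.883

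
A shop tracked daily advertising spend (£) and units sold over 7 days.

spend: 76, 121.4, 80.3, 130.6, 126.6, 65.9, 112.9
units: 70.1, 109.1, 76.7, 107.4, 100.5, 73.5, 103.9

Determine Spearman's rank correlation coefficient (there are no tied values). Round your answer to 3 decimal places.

Rank spend: 2, 5, 3, 7, 6, 1, 4
Rank units: 1, 7, 3, 6, 4, 2, 5
d = rank(spend) − rank(units): 1, -2, 0, 1, 2, -1, -1; Σd² = 12
ρ = 1 − 6Σd² / [n(n²−1)] = 1 − 6×12 / (7×48) = 1 − 72/336 ≈ 0.786

0.786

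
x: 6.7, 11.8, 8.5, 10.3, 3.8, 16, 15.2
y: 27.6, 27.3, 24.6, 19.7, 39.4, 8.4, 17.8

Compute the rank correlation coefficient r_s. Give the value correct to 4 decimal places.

-0.8929

Rank x: 2, 5, 3, 4, 1, 7, 6
Rank y: 6, 5, 4, 3, 7, 1, 2
d = rank(x) − rank(y): -4, 0, -1, 1, -6, 6, 4; Σd² = 106
ρ = 1 − 6Σd² / [n(n²−1)] = 1 − 6×106 / (7×48) = 1 − 636/336 ≈ -0.8929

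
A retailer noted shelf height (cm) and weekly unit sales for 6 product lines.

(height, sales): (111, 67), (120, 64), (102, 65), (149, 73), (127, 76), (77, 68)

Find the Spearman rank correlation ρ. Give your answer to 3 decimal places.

Rank height: 3, 4, 2, 6, 5, 1
Rank sales: 3, 1, 2, 5, 6, 4
d = rank(height) − rank(sales): 0, 3, 0, 1, -1, -3; Σd² = 20
ρ = 1 − 6Σd² / [n(n²−1)] = 1 − 6×20 / (6×35) = 1 − 120/210 ≈ 0.429

0.429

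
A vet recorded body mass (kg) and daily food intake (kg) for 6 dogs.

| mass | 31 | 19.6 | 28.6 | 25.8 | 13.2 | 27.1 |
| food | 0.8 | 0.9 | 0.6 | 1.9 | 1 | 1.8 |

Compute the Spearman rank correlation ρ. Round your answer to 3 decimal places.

-0.486

Rank mass: 6, 2, 5, 3, 1, 4
Rank food: 2, 3, 1, 6, 4, 5
d = rank(mass) − rank(food): 4, -1, 4, -3, -3, -1; Σd² = 52
ρ = 1 − 6Σd² / [n(n²−1)] = 1 − 6×52 / (6×35) = 1 − 312/210 ≈ -0.486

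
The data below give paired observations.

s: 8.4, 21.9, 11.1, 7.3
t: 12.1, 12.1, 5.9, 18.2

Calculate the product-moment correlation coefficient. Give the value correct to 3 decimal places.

n = 4, Σs = 48.7, Σt = 48.3, Σs² = 726.67, Σt² = 658.87, Σst = 564.98
nΣst − ΣsΣt = 2259.92 − 2352.21 = -92.29
nΣs² − (Σs)² = 2906.68 − 2371.69 = 534.99; nΣt² − (Σt)² = 2635.48 − 2332.89 = 302.59
r = -92.29 / √(534.99 × 302.59) = -92.29 / 402.3464 ≈ -0.229

-0.229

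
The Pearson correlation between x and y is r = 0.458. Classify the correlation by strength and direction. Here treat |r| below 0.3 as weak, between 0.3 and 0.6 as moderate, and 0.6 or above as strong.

r = 0.458 > 0 so the relationship is positive.
|r| = 0.458, which falls in the moderate range.

moderate positive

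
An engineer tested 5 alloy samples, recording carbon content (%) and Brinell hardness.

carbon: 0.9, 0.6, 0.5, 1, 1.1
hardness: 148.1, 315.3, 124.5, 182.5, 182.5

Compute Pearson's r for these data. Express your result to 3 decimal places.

n = 5, Σx = 4.1, Σy = 952.9, Σx² = 3.63, Σy² = 203460.45, Σxy = 767.97
nΣxy − ΣxΣy = 3839.85 − 3906.89 = -67.04
nΣx² − (Σx)² = 18.15 − 16.81 = 1.34; nΣy² − (Σy)² = 1017302.25 − 908018.41 = 109283.84
r = -67.04 / √(1.34 × 109283.84) = -67.04 / 382.6752 ≈ -0.175

-0.175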